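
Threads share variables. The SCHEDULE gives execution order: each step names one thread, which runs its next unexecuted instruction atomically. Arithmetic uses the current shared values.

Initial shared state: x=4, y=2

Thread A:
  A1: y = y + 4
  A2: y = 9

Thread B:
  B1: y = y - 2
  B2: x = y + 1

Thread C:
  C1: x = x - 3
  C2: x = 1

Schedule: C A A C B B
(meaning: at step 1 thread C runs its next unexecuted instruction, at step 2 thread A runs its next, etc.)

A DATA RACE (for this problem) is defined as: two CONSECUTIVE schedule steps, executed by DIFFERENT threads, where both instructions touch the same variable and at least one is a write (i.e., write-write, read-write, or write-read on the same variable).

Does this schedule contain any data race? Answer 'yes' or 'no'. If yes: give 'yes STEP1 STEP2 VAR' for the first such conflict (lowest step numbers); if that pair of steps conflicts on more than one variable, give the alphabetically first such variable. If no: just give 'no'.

Answer: no

Derivation:
Steps 1,2: C(r=x,w=x) vs A(r=y,w=y). No conflict.
Steps 2,3: same thread (A). No race.
Steps 3,4: A(r=-,w=y) vs C(r=-,w=x). No conflict.
Steps 4,5: C(r=-,w=x) vs B(r=y,w=y). No conflict.
Steps 5,6: same thread (B). No race.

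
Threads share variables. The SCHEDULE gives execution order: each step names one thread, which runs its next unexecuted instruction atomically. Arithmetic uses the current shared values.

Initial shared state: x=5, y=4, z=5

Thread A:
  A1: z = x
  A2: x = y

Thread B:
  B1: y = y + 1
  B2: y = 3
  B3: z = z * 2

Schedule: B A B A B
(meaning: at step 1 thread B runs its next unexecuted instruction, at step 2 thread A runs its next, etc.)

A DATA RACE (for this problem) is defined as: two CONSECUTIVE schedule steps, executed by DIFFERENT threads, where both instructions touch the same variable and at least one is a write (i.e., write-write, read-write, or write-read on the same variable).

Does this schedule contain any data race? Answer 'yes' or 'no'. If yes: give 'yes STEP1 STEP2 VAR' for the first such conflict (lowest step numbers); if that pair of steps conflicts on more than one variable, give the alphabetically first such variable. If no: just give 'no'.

Steps 1,2: B(r=y,w=y) vs A(r=x,w=z). No conflict.
Steps 2,3: A(r=x,w=z) vs B(r=-,w=y). No conflict.
Steps 3,4: B(y = 3) vs A(x = y). RACE on y (W-R).
Steps 4,5: A(r=y,w=x) vs B(r=z,w=z). No conflict.
First conflict at steps 3,4.

Answer: yes 3 4 y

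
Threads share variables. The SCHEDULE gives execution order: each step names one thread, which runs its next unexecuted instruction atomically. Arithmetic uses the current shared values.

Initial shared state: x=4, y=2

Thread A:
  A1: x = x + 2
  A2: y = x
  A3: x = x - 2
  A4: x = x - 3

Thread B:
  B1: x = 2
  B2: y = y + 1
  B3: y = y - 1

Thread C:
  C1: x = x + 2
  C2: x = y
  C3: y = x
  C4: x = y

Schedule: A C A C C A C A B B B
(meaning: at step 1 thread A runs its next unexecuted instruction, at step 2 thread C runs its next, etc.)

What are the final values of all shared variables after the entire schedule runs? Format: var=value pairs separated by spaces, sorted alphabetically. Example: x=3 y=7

Answer: x=2 y=8

Derivation:
Step 1: thread A executes A1 (x = x + 2). Shared: x=6 y=2. PCs: A@1 B@0 C@0
Step 2: thread C executes C1 (x = x + 2). Shared: x=8 y=2. PCs: A@1 B@0 C@1
Step 3: thread A executes A2 (y = x). Shared: x=8 y=8. PCs: A@2 B@0 C@1
Step 4: thread C executes C2 (x = y). Shared: x=8 y=8. PCs: A@2 B@0 C@2
Step 5: thread C executes C3 (y = x). Shared: x=8 y=8. PCs: A@2 B@0 C@3
Step 6: thread A executes A3 (x = x - 2). Shared: x=6 y=8. PCs: A@3 B@0 C@3
Step 7: thread C executes C4 (x = y). Shared: x=8 y=8. PCs: A@3 B@0 C@4
Step 8: thread A executes A4 (x = x - 3). Shared: x=5 y=8. PCs: A@4 B@0 C@4
Step 9: thread B executes B1 (x = 2). Shared: x=2 y=8. PCs: A@4 B@1 C@4
Step 10: thread B executes B2 (y = y + 1). Shared: x=2 y=9. PCs: A@4 B@2 C@4
Step 11: thread B executes B3 (y = y - 1). Shared: x=2 y=8. PCs: A@4 B@3 C@4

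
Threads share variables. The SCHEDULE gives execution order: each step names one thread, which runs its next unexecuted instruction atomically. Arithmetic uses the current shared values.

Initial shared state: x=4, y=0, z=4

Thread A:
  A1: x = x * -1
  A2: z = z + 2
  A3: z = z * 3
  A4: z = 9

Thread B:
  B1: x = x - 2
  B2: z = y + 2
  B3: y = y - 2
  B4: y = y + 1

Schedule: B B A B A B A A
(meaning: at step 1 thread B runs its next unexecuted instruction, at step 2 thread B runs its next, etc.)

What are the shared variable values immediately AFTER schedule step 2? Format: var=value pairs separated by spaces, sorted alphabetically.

Answer: x=2 y=0 z=2

Derivation:
Step 1: thread B executes B1 (x = x - 2). Shared: x=2 y=0 z=4. PCs: A@0 B@1
Step 2: thread B executes B2 (z = y + 2). Shared: x=2 y=0 z=2. PCs: A@0 B@2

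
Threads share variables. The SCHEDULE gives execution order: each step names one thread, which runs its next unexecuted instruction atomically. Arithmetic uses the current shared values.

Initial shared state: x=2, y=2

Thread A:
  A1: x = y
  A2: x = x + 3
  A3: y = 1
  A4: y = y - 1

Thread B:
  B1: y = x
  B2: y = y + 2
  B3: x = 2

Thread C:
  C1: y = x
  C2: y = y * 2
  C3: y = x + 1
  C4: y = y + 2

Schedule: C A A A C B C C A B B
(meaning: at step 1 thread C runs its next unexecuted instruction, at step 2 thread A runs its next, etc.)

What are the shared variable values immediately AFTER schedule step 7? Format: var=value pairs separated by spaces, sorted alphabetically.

Answer: x=5 y=6

Derivation:
Step 1: thread C executes C1 (y = x). Shared: x=2 y=2. PCs: A@0 B@0 C@1
Step 2: thread A executes A1 (x = y). Shared: x=2 y=2. PCs: A@1 B@0 C@1
Step 3: thread A executes A2 (x = x + 3). Shared: x=5 y=2. PCs: A@2 B@0 C@1
Step 4: thread A executes A3 (y = 1). Shared: x=5 y=1. PCs: A@3 B@0 C@1
Step 5: thread C executes C2 (y = y * 2). Shared: x=5 y=2. PCs: A@3 B@0 C@2
Step 6: thread B executes B1 (y = x). Shared: x=5 y=5. PCs: A@3 B@1 C@2
Step 7: thread C executes C3 (y = x + 1). Shared: x=5 y=6. PCs: A@3 B@1 C@3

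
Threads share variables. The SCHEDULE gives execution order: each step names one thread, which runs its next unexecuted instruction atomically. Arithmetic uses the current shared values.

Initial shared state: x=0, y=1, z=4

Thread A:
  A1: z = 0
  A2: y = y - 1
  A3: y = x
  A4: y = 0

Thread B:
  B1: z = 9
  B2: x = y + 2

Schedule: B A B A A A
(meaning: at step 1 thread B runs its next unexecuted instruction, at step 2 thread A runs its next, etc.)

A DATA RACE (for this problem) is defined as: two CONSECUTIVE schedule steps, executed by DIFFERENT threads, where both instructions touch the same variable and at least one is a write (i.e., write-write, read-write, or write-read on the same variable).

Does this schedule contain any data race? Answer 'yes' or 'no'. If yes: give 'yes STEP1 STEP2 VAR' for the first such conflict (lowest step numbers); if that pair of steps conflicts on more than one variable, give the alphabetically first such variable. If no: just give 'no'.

Answer: yes 1 2 z

Derivation:
Steps 1,2: B(z = 9) vs A(z = 0). RACE on z (W-W).
Steps 2,3: A(r=-,w=z) vs B(r=y,w=x). No conflict.
Steps 3,4: B(x = y + 2) vs A(y = y - 1). RACE on y (R-W).
Steps 4,5: same thread (A). No race.
Steps 5,6: same thread (A). No race.
First conflict at steps 1,2.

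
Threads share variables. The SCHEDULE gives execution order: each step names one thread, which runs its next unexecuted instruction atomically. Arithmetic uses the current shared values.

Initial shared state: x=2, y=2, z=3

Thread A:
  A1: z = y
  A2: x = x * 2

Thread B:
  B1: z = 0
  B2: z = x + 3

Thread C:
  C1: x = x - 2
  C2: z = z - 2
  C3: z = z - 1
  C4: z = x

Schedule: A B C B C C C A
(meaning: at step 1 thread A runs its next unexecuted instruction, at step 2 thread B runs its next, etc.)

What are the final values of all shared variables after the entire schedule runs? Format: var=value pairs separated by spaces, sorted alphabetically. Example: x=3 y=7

Step 1: thread A executes A1 (z = y). Shared: x=2 y=2 z=2. PCs: A@1 B@0 C@0
Step 2: thread B executes B1 (z = 0). Shared: x=2 y=2 z=0. PCs: A@1 B@1 C@0
Step 3: thread C executes C1 (x = x - 2). Shared: x=0 y=2 z=0. PCs: A@1 B@1 C@1
Step 4: thread B executes B2 (z = x + 3). Shared: x=0 y=2 z=3. PCs: A@1 B@2 C@1
Step 5: thread C executes C2 (z = z - 2). Shared: x=0 y=2 z=1. PCs: A@1 B@2 C@2
Step 6: thread C executes C3 (z = z - 1). Shared: x=0 y=2 z=0. PCs: A@1 B@2 C@3
Step 7: thread C executes C4 (z = x). Shared: x=0 y=2 z=0. PCs: A@1 B@2 C@4
Step 8: thread A executes A2 (x = x * 2). Shared: x=0 y=2 z=0. PCs: A@2 B@2 C@4

Answer: x=0 y=2 z=0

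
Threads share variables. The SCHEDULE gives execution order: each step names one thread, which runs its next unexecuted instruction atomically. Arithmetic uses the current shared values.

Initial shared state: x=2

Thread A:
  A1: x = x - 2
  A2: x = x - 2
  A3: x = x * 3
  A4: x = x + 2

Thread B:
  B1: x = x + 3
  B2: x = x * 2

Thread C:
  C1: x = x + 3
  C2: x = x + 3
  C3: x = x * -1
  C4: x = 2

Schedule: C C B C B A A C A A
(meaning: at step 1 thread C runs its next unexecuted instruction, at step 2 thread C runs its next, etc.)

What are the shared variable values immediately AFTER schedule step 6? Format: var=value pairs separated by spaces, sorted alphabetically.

Step 1: thread C executes C1 (x = x + 3). Shared: x=5. PCs: A@0 B@0 C@1
Step 2: thread C executes C2 (x = x + 3). Shared: x=8. PCs: A@0 B@0 C@2
Step 3: thread B executes B1 (x = x + 3). Shared: x=11. PCs: A@0 B@1 C@2
Step 4: thread C executes C3 (x = x * -1). Shared: x=-11. PCs: A@0 B@1 C@3
Step 5: thread B executes B2 (x = x * 2). Shared: x=-22. PCs: A@0 B@2 C@3
Step 6: thread A executes A1 (x = x - 2). Shared: x=-24. PCs: A@1 B@2 C@3

Answer: x=-24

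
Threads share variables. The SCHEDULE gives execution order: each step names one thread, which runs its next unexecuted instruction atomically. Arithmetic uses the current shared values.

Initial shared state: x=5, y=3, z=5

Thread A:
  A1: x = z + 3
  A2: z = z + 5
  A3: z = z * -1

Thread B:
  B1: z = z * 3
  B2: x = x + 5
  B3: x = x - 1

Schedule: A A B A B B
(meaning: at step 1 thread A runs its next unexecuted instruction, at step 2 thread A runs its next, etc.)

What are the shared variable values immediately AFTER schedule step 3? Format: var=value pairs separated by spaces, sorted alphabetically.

Answer: x=8 y=3 z=30

Derivation:
Step 1: thread A executes A1 (x = z + 3). Shared: x=8 y=3 z=5. PCs: A@1 B@0
Step 2: thread A executes A2 (z = z + 5). Shared: x=8 y=3 z=10. PCs: A@2 B@0
Step 3: thread B executes B1 (z = z * 3). Shared: x=8 y=3 z=30. PCs: A@2 B@1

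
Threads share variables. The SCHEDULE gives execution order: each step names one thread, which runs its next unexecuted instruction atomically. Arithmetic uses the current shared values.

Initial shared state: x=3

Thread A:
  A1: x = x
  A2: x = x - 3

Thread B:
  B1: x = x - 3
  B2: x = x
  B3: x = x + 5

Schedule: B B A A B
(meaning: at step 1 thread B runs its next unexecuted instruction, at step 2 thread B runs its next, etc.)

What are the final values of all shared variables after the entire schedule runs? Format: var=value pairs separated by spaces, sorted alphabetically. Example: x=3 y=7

Step 1: thread B executes B1 (x = x - 3). Shared: x=0. PCs: A@0 B@1
Step 2: thread B executes B2 (x = x). Shared: x=0. PCs: A@0 B@2
Step 3: thread A executes A1 (x = x). Shared: x=0. PCs: A@1 B@2
Step 4: thread A executes A2 (x = x - 3). Shared: x=-3. PCs: A@2 B@2
Step 5: thread B executes B3 (x = x + 5). Shared: x=2. PCs: A@2 B@3

Answer: x=2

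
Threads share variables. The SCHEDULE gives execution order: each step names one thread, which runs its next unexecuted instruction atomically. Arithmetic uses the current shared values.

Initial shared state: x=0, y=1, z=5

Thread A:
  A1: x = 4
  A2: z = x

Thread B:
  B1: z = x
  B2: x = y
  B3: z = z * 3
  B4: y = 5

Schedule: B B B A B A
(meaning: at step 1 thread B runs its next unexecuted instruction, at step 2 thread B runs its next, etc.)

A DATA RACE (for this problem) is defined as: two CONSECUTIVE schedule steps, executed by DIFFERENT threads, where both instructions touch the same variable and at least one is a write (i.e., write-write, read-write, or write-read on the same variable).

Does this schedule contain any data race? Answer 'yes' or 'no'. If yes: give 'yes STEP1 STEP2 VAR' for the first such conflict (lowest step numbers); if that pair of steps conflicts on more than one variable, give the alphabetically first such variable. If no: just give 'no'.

Answer: no

Derivation:
Steps 1,2: same thread (B). No race.
Steps 2,3: same thread (B). No race.
Steps 3,4: B(r=z,w=z) vs A(r=-,w=x). No conflict.
Steps 4,5: A(r=-,w=x) vs B(r=-,w=y). No conflict.
Steps 5,6: B(r=-,w=y) vs A(r=x,w=z). No conflict.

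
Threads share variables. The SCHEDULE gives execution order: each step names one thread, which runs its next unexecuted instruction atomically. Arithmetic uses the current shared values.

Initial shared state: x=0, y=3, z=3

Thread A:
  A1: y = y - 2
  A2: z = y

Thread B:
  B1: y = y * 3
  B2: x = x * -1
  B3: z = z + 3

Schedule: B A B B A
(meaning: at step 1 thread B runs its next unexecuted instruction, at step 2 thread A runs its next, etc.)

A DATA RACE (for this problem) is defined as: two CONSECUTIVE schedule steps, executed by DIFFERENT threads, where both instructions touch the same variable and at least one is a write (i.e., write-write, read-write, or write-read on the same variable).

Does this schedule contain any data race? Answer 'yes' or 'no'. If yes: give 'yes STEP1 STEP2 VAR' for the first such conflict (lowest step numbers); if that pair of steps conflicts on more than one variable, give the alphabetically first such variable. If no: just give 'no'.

Steps 1,2: B(y = y * 3) vs A(y = y - 2). RACE on y (W-W).
Steps 2,3: A(r=y,w=y) vs B(r=x,w=x). No conflict.
Steps 3,4: same thread (B). No race.
Steps 4,5: B(z = z + 3) vs A(z = y). RACE on z (W-W).
First conflict at steps 1,2.

Answer: yes 1 2 y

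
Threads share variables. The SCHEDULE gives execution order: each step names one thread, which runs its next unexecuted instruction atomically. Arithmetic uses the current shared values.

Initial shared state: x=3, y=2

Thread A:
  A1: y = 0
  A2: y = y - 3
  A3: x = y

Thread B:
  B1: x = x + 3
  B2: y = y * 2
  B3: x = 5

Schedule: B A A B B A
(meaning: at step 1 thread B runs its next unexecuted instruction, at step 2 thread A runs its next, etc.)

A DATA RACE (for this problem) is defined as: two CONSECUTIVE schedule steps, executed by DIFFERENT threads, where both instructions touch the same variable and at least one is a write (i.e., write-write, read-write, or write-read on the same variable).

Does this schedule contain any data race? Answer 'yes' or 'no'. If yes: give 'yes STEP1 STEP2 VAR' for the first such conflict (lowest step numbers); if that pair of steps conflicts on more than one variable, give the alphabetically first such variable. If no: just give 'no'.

Answer: yes 3 4 y

Derivation:
Steps 1,2: B(r=x,w=x) vs A(r=-,w=y). No conflict.
Steps 2,3: same thread (A). No race.
Steps 3,4: A(y = y - 3) vs B(y = y * 2). RACE on y (W-W).
Steps 4,5: same thread (B). No race.
Steps 5,6: B(x = 5) vs A(x = y). RACE on x (W-W).
First conflict at steps 3,4.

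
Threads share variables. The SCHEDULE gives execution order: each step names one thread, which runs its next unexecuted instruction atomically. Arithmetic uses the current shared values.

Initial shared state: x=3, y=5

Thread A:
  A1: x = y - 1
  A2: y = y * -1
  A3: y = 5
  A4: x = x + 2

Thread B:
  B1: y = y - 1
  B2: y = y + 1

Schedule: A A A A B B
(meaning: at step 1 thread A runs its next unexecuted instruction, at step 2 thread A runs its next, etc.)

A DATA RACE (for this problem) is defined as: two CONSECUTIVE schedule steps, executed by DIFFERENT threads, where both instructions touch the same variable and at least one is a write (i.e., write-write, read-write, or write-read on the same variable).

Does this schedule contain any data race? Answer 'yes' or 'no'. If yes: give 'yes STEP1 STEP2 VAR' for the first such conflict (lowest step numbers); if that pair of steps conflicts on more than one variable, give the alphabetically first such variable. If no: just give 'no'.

Answer: no

Derivation:
Steps 1,2: same thread (A). No race.
Steps 2,3: same thread (A). No race.
Steps 3,4: same thread (A). No race.
Steps 4,5: A(r=x,w=x) vs B(r=y,w=y). No conflict.
Steps 5,6: same thread (B). No race.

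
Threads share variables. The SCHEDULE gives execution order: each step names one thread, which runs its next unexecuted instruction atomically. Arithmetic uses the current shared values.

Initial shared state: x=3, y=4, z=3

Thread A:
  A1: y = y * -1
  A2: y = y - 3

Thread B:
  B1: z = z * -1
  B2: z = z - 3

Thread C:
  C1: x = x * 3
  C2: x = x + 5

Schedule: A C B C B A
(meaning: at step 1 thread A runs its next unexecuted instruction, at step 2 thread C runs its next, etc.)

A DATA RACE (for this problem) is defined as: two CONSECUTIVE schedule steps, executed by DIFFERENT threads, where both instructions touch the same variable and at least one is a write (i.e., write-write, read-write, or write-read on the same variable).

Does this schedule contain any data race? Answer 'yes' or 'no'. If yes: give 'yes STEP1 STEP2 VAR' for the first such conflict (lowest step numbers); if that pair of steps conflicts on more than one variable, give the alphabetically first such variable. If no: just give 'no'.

Steps 1,2: A(r=y,w=y) vs C(r=x,w=x). No conflict.
Steps 2,3: C(r=x,w=x) vs B(r=z,w=z). No conflict.
Steps 3,4: B(r=z,w=z) vs C(r=x,w=x). No conflict.
Steps 4,5: C(r=x,w=x) vs B(r=z,w=z). No conflict.
Steps 5,6: B(r=z,w=z) vs A(r=y,w=y). No conflict.

Answer: no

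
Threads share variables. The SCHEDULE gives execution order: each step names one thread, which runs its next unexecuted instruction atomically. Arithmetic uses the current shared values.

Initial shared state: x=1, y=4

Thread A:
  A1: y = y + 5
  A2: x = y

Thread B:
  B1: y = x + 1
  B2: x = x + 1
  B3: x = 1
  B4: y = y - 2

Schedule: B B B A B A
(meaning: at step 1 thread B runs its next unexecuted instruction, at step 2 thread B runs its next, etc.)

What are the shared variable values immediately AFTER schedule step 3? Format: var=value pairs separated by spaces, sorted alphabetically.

Answer: x=1 y=2

Derivation:
Step 1: thread B executes B1 (y = x + 1). Shared: x=1 y=2. PCs: A@0 B@1
Step 2: thread B executes B2 (x = x + 1). Shared: x=2 y=2. PCs: A@0 B@2
Step 3: thread B executes B3 (x = 1). Shared: x=1 y=2. PCs: A@0 B@3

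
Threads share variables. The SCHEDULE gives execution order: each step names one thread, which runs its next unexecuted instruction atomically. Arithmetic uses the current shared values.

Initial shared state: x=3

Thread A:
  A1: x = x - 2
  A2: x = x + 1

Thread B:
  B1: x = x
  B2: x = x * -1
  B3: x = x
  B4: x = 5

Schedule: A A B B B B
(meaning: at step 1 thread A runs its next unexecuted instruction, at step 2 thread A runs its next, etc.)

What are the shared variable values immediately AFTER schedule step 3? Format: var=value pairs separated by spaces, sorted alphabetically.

Step 1: thread A executes A1 (x = x - 2). Shared: x=1. PCs: A@1 B@0
Step 2: thread A executes A2 (x = x + 1). Shared: x=2. PCs: A@2 B@0
Step 3: thread B executes B1 (x = x). Shared: x=2. PCs: A@2 B@1

Answer: x=2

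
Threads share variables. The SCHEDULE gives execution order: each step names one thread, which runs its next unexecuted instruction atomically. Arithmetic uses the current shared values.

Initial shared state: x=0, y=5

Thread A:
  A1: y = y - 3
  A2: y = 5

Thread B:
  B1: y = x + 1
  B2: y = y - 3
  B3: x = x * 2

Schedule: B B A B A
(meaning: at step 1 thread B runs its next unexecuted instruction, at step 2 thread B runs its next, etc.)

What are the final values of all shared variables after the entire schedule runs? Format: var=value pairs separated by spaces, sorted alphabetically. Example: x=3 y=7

Answer: x=0 y=5

Derivation:
Step 1: thread B executes B1 (y = x + 1). Shared: x=0 y=1. PCs: A@0 B@1
Step 2: thread B executes B2 (y = y - 3). Shared: x=0 y=-2. PCs: A@0 B@2
Step 3: thread A executes A1 (y = y - 3). Shared: x=0 y=-5. PCs: A@1 B@2
Step 4: thread B executes B3 (x = x * 2). Shared: x=0 y=-5. PCs: A@1 B@3
Step 5: thread A executes A2 (y = 5). Shared: x=0 y=5. PCs: A@2 B@3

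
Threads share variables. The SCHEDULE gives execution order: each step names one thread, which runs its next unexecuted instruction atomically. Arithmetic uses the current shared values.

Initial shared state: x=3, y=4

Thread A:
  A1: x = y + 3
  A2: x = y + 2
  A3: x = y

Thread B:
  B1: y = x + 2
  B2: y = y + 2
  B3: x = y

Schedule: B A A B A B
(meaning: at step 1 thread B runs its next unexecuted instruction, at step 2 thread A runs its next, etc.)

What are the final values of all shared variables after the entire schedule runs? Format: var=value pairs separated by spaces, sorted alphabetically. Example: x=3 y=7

Answer: x=7 y=7

Derivation:
Step 1: thread B executes B1 (y = x + 2). Shared: x=3 y=5. PCs: A@0 B@1
Step 2: thread A executes A1 (x = y + 3). Shared: x=8 y=5. PCs: A@1 B@1
Step 3: thread A executes A2 (x = y + 2). Shared: x=7 y=5. PCs: A@2 B@1
Step 4: thread B executes B2 (y = y + 2). Shared: x=7 y=7. PCs: A@2 B@2
Step 5: thread A executes A3 (x = y). Shared: x=7 y=7. PCs: A@3 B@2
Step 6: thread B executes B3 (x = y). Shared: x=7 y=7. PCs: A@3 B@3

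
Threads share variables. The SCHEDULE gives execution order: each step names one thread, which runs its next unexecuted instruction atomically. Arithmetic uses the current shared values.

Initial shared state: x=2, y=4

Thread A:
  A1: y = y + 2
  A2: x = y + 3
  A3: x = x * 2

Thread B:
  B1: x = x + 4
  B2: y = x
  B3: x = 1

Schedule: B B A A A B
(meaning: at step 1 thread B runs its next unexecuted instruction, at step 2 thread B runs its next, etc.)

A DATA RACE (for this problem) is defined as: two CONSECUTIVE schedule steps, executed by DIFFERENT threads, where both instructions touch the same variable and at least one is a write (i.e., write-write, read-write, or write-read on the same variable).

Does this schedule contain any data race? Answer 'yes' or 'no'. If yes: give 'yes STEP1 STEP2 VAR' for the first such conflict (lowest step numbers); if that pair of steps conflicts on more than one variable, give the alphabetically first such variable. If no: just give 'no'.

Answer: yes 2 3 y

Derivation:
Steps 1,2: same thread (B). No race.
Steps 2,3: B(y = x) vs A(y = y + 2). RACE on y (W-W).
Steps 3,4: same thread (A). No race.
Steps 4,5: same thread (A). No race.
Steps 5,6: A(x = x * 2) vs B(x = 1). RACE on x (W-W).
First conflict at steps 2,3.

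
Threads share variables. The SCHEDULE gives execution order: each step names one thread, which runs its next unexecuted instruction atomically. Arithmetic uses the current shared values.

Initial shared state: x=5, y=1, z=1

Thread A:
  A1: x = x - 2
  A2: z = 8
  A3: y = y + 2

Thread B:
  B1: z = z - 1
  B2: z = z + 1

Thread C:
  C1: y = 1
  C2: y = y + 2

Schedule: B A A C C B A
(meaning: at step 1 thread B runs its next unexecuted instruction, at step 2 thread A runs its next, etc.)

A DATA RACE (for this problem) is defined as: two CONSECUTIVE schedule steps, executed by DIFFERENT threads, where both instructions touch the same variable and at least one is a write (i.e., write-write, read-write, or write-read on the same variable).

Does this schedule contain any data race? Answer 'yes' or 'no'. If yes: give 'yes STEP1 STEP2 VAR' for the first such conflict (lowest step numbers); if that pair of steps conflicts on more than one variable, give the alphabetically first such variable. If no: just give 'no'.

Steps 1,2: B(r=z,w=z) vs A(r=x,w=x). No conflict.
Steps 2,3: same thread (A). No race.
Steps 3,4: A(r=-,w=z) vs C(r=-,w=y). No conflict.
Steps 4,5: same thread (C). No race.
Steps 5,6: C(r=y,w=y) vs B(r=z,w=z). No conflict.
Steps 6,7: B(r=z,w=z) vs A(r=y,w=y). No conflict.

Answer: no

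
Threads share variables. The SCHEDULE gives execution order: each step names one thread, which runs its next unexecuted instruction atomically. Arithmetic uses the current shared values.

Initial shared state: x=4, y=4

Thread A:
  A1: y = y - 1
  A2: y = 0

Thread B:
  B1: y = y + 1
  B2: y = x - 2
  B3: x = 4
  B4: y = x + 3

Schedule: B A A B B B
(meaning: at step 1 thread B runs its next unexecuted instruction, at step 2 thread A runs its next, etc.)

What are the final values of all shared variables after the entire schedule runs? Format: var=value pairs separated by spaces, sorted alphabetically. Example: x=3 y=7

Step 1: thread B executes B1 (y = y + 1). Shared: x=4 y=5. PCs: A@0 B@1
Step 2: thread A executes A1 (y = y - 1). Shared: x=4 y=4. PCs: A@1 B@1
Step 3: thread A executes A2 (y = 0). Shared: x=4 y=0. PCs: A@2 B@1
Step 4: thread B executes B2 (y = x - 2). Shared: x=4 y=2. PCs: A@2 B@2
Step 5: thread B executes B3 (x = 4). Shared: x=4 y=2. PCs: A@2 B@3
Step 6: thread B executes B4 (y = x + 3). Shared: x=4 y=7. PCs: A@2 B@4

Answer: x=4 y=7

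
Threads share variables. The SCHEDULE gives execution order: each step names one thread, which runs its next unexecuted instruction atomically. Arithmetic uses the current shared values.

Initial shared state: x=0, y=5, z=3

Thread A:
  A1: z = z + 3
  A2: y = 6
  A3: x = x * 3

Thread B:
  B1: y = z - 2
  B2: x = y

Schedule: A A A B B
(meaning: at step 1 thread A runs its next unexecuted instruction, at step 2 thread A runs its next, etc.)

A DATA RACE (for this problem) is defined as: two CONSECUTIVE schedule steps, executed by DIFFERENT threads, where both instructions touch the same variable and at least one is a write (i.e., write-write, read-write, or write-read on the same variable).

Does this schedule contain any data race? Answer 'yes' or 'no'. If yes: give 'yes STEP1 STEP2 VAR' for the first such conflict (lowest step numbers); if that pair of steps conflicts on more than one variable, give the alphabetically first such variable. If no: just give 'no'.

Steps 1,2: same thread (A). No race.
Steps 2,3: same thread (A). No race.
Steps 3,4: A(r=x,w=x) vs B(r=z,w=y). No conflict.
Steps 4,5: same thread (B). No race.

Answer: no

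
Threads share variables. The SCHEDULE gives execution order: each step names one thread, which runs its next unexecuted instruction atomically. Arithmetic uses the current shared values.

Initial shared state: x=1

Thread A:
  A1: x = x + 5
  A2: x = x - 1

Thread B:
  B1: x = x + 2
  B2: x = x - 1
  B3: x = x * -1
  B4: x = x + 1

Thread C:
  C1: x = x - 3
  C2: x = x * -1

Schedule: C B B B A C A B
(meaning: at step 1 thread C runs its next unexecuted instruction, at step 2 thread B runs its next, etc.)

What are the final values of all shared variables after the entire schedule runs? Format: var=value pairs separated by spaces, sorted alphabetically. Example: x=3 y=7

Answer: x=-6

Derivation:
Step 1: thread C executes C1 (x = x - 3). Shared: x=-2. PCs: A@0 B@0 C@1
Step 2: thread B executes B1 (x = x + 2). Shared: x=0. PCs: A@0 B@1 C@1
Step 3: thread B executes B2 (x = x - 1). Shared: x=-1. PCs: A@0 B@2 C@1
Step 4: thread B executes B3 (x = x * -1). Shared: x=1. PCs: A@0 B@3 C@1
Step 5: thread A executes A1 (x = x + 5). Shared: x=6. PCs: A@1 B@3 C@1
Step 6: thread C executes C2 (x = x * -1). Shared: x=-6. PCs: A@1 B@3 C@2
Step 7: thread A executes A2 (x = x - 1). Shared: x=-7. PCs: A@2 B@3 C@2
Step 8: thread B executes B4 (x = x + 1). Shared: x=-6. PCs: A@2 B@4 C@2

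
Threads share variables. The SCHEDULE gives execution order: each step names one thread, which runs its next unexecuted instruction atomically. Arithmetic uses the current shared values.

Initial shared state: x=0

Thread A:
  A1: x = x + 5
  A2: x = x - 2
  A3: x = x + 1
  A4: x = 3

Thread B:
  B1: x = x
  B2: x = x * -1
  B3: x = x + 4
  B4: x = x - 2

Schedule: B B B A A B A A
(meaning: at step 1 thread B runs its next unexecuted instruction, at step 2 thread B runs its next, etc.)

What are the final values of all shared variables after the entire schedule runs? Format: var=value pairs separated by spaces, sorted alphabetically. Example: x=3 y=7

Answer: x=3

Derivation:
Step 1: thread B executes B1 (x = x). Shared: x=0. PCs: A@0 B@1
Step 2: thread B executes B2 (x = x * -1). Shared: x=0. PCs: A@0 B@2
Step 3: thread B executes B3 (x = x + 4). Shared: x=4. PCs: A@0 B@3
Step 4: thread A executes A1 (x = x + 5). Shared: x=9. PCs: A@1 B@3
Step 5: thread A executes A2 (x = x - 2). Shared: x=7. PCs: A@2 B@3
Step 6: thread B executes B4 (x = x - 2). Shared: x=5. PCs: A@2 B@4
Step 7: thread A executes A3 (x = x + 1). Shared: x=6. PCs: A@3 B@4
Step 8: thread A executes A4 (x = 3). Shared: x=3. PCs: A@4 B@4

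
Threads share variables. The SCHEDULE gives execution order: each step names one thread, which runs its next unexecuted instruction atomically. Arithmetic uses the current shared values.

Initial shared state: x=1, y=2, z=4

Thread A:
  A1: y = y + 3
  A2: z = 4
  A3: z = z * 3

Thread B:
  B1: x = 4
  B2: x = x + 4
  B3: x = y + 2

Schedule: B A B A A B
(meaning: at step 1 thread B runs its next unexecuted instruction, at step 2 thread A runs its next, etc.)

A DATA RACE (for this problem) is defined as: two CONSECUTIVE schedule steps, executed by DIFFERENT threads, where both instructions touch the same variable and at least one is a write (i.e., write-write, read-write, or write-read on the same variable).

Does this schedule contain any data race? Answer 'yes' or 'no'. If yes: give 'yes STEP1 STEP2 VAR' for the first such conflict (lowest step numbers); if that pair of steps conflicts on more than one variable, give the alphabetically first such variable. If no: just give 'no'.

Answer: no

Derivation:
Steps 1,2: B(r=-,w=x) vs A(r=y,w=y). No conflict.
Steps 2,3: A(r=y,w=y) vs B(r=x,w=x). No conflict.
Steps 3,4: B(r=x,w=x) vs A(r=-,w=z). No conflict.
Steps 4,5: same thread (A). No race.
Steps 5,6: A(r=z,w=z) vs B(r=y,w=x). No conflict.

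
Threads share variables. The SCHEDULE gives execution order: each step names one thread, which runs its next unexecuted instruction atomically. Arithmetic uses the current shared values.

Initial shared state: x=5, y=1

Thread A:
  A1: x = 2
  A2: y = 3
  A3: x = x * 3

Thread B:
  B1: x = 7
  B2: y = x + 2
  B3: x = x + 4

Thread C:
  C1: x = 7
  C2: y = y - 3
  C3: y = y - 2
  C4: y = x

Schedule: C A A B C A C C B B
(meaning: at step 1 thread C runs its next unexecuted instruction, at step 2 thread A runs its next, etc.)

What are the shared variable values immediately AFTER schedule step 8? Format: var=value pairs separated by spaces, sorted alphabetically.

Answer: x=21 y=21

Derivation:
Step 1: thread C executes C1 (x = 7). Shared: x=7 y=1. PCs: A@0 B@0 C@1
Step 2: thread A executes A1 (x = 2). Shared: x=2 y=1. PCs: A@1 B@0 C@1
Step 3: thread A executes A2 (y = 3). Shared: x=2 y=3. PCs: A@2 B@0 C@1
Step 4: thread B executes B1 (x = 7). Shared: x=7 y=3. PCs: A@2 B@1 C@1
Step 5: thread C executes C2 (y = y - 3). Shared: x=7 y=0. PCs: A@2 B@1 C@2
Step 6: thread A executes A3 (x = x * 3). Shared: x=21 y=0. PCs: A@3 B@1 C@2
Step 7: thread C executes C3 (y = y - 2). Shared: x=21 y=-2. PCs: A@3 B@1 C@3
Step 8: thread C executes C4 (y = x). Shared: x=21 y=21. PCs: A@3 B@1 C@4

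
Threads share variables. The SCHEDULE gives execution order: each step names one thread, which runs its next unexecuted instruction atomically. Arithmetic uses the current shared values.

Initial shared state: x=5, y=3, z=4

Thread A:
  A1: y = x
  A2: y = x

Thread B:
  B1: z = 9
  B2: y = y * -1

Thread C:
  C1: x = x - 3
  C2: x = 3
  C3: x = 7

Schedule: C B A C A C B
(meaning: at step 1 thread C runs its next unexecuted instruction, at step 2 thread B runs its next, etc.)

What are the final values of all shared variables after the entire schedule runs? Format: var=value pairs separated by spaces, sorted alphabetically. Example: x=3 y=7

Answer: x=7 y=-3 z=9

Derivation:
Step 1: thread C executes C1 (x = x - 3). Shared: x=2 y=3 z=4. PCs: A@0 B@0 C@1
Step 2: thread B executes B1 (z = 9). Shared: x=2 y=3 z=9. PCs: A@0 B@1 C@1
Step 3: thread A executes A1 (y = x). Shared: x=2 y=2 z=9. PCs: A@1 B@1 C@1
Step 4: thread C executes C2 (x = 3). Shared: x=3 y=2 z=9. PCs: A@1 B@1 C@2
Step 5: thread A executes A2 (y = x). Shared: x=3 y=3 z=9. PCs: A@2 B@1 C@2
Step 6: thread C executes C3 (x = 7). Shared: x=7 y=3 z=9. PCs: A@2 B@1 C@3
Step 7: thread B executes B2 (y = y * -1). Shared: x=7 y=-3 z=9. PCs: A@2 B@2 C@3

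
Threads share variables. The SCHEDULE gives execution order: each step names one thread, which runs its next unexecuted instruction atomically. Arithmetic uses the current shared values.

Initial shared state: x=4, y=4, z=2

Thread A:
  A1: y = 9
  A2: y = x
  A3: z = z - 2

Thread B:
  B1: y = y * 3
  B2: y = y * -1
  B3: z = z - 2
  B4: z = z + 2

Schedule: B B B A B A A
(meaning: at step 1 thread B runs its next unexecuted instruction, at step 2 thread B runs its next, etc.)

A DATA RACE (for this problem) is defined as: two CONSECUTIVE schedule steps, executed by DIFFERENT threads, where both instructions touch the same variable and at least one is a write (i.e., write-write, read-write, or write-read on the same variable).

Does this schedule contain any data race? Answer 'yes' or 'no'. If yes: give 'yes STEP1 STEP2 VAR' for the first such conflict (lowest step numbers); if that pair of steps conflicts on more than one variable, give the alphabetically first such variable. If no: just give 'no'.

Answer: no

Derivation:
Steps 1,2: same thread (B). No race.
Steps 2,3: same thread (B). No race.
Steps 3,4: B(r=z,w=z) vs A(r=-,w=y). No conflict.
Steps 4,5: A(r=-,w=y) vs B(r=z,w=z). No conflict.
Steps 5,6: B(r=z,w=z) vs A(r=x,w=y). No conflict.
Steps 6,7: same thread (A). No race.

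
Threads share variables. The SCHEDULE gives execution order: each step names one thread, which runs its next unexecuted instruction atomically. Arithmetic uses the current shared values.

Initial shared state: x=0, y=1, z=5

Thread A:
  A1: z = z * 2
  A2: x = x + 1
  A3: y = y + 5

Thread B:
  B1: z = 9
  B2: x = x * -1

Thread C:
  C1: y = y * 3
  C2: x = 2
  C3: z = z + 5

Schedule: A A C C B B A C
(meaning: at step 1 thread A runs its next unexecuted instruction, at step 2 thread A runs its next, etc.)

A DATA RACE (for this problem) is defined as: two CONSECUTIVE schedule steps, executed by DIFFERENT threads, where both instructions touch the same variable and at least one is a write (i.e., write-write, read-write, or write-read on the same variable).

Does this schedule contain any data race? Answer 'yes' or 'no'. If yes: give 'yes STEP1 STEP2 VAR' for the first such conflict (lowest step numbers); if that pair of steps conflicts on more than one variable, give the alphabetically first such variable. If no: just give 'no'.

Steps 1,2: same thread (A). No race.
Steps 2,3: A(r=x,w=x) vs C(r=y,w=y). No conflict.
Steps 3,4: same thread (C). No race.
Steps 4,5: C(r=-,w=x) vs B(r=-,w=z). No conflict.
Steps 5,6: same thread (B). No race.
Steps 6,7: B(r=x,w=x) vs A(r=y,w=y). No conflict.
Steps 7,8: A(r=y,w=y) vs C(r=z,w=z). No conflict.

Answer: no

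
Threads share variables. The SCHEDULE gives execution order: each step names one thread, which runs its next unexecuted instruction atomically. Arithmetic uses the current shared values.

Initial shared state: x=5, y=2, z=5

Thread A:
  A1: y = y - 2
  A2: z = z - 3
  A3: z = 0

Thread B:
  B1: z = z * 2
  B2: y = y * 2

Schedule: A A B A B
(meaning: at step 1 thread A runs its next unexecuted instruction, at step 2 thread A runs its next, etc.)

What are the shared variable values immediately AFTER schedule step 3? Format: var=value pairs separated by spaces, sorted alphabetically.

Step 1: thread A executes A1 (y = y - 2). Shared: x=5 y=0 z=5. PCs: A@1 B@0
Step 2: thread A executes A2 (z = z - 3). Shared: x=5 y=0 z=2. PCs: A@2 B@0
Step 3: thread B executes B1 (z = z * 2). Shared: x=5 y=0 z=4. PCs: A@2 B@1

Answer: x=5 y=0 z=4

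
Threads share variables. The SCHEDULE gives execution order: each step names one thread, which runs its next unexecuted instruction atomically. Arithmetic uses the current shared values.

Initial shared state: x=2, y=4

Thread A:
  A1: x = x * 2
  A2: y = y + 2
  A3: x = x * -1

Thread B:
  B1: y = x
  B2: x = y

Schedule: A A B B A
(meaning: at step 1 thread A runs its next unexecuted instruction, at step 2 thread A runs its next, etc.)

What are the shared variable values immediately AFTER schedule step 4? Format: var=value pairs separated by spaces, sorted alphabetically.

Step 1: thread A executes A1 (x = x * 2). Shared: x=4 y=4. PCs: A@1 B@0
Step 2: thread A executes A2 (y = y + 2). Shared: x=4 y=6. PCs: A@2 B@0
Step 3: thread B executes B1 (y = x). Shared: x=4 y=4. PCs: A@2 B@1
Step 4: thread B executes B2 (x = y). Shared: x=4 y=4. PCs: A@2 B@2

Answer: x=4 y=4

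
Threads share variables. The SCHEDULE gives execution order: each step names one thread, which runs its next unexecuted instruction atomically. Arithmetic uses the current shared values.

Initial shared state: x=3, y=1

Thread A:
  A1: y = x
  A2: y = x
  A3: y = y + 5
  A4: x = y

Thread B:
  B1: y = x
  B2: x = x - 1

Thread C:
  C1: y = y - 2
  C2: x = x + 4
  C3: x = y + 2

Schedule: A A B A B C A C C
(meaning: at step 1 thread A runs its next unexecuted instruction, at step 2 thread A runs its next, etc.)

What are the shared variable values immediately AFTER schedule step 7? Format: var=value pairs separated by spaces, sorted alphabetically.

Answer: x=6 y=6

Derivation:
Step 1: thread A executes A1 (y = x). Shared: x=3 y=3. PCs: A@1 B@0 C@0
Step 2: thread A executes A2 (y = x). Shared: x=3 y=3. PCs: A@2 B@0 C@0
Step 3: thread B executes B1 (y = x). Shared: x=3 y=3. PCs: A@2 B@1 C@0
Step 4: thread A executes A3 (y = y + 5). Shared: x=3 y=8. PCs: A@3 B@1 C@0
Step 5: thread B executes B2 (x = x - 1). Shared: x=2 y=8. PCs: A@3 B@2 C@0
Step 6: thread C executes C1 (y = y - 2). Shared: x=2 y=6. PCs: A@3 B@2 C@1
Step 7: thread A executes A4 (x = y). Shared: x=6 y=6. PCs: A@4 B@2 C@1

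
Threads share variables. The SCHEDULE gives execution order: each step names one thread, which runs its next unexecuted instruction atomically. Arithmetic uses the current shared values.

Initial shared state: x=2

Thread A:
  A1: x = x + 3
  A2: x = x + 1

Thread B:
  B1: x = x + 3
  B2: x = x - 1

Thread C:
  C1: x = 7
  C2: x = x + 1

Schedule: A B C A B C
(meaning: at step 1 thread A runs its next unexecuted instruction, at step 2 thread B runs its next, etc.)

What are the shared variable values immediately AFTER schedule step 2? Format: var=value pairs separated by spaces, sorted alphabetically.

Step 1: thread A executes A1 (x = x + 3). Shared: x=5. PCs: A@1 B@0 C@0
Step 2: thread B executes B1 (x = x + 3). Shared: x=8. PCs: A@1 B@1 C@0

Answer: x=8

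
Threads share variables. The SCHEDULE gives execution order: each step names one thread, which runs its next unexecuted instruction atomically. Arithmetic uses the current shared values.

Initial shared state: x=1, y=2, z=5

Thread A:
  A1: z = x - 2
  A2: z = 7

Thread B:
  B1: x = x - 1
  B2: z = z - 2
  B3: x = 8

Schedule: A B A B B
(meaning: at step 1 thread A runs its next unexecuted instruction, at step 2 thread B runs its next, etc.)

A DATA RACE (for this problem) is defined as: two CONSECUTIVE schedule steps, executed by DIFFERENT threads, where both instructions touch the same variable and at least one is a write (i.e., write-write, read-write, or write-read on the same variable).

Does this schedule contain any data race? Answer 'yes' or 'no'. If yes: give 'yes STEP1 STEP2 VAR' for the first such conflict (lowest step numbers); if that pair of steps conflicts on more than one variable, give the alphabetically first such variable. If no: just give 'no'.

Steps 1,2: A(z = x - 2) vs B(x = x - 1). RACE on x (R-W).
Steps 2,3: B(r=x,w=x) vs A(r=-,w=z). No conflict.
Steps 3,4: A(z = 7) vs B(z = z - 2). RACE on z (W-W).
Steps 4,5: same thread (B). No race.
First conflict at steps 1,2.

Answer: yes 1 2 x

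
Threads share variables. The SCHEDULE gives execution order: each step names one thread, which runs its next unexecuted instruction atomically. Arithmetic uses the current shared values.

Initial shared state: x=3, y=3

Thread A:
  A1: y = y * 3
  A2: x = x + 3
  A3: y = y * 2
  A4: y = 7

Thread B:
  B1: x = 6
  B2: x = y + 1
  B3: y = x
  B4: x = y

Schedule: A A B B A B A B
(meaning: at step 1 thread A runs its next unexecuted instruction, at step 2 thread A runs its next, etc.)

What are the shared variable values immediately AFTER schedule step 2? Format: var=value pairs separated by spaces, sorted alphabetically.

Step 1: thread A executes A1 (y = y * 3). Shared: x=3 y=9. PCs: A@1 B@0
Step 2: thread A executes A2 (x = x + 3). Shared: x=6 y=9. PCs: A@2 B@0

Answer: x=6 y=9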